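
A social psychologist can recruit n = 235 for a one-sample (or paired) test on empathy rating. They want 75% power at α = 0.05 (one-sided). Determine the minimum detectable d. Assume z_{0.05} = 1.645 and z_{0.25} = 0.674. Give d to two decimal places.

For a single sample (or paired design) of n = 235: d_min = (z_{α} + z_β)/√n.
z-sum = 1.645 + 0.674 = 2.319.
d_min = 2.319 / √235 = 2.319 / 15.330 = 0.151.

d_min ≈ 0.15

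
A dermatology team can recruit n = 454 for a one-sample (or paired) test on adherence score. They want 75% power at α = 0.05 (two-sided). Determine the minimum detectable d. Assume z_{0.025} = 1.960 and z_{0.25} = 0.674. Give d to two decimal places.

d_min ≈ 0.12

For a single sample (or paired design) of n = 454: d_min = (z_{α/2} + z_β)/√n.
z-sum = 1.960 + 0.674 = 2.634.
d_min = 2.634 / √454 = 2.634 / 21.307 = 0.124.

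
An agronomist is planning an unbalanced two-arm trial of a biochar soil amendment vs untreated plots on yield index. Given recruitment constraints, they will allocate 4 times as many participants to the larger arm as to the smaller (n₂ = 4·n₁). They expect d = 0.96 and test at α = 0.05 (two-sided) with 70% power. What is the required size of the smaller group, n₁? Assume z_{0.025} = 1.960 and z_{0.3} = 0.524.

n₁ = 9

With allocation ratio k = n₂/n₁ = 4, Var(x̄₁−x̄₂) = σ²(1/n₁ + 1/(k·n₁)) = σ²·(k+1)/(k·n₁).
So n₁ = (1 + 1/k)·((z_{α/2} + z_β)/d)² = 1.250 × (2.484/0.96)².
n₁ = 1.250 × 6.70 = 8.4.
Round up: n₁ = 9, giving n₂ = 4 × 9 = 36.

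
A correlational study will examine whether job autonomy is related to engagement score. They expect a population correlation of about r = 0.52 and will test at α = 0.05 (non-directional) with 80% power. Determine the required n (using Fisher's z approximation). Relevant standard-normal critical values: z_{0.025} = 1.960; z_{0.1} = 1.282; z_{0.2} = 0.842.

Fisher's z: C = ½·ln((1+r)/(1−r)) = ½·ln(3.1667) = 0.5763.
n = ((z_{α/2} + z_β)/C)² + 3.
(1.960 + 0.842) / 0.5763 = 2.802 / 0.5763 = 4.862.
n = 4.862² + 3 = 23.64 + 3 = 26.6.
Round up.

n = 27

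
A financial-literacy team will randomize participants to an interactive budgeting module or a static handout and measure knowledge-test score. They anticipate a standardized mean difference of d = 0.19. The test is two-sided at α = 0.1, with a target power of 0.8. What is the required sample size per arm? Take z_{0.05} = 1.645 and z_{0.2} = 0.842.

For two independent groups with equal n: n = 2·((z_{α/2} + z_β) / d)².
z_{α/2} + z_β = 1.645 + 0.842 = 2.487.
n = 2 × (2.487 / 0.19)² = 2 × 13.089² = 2 × 171.33 = 342.7.
Round up to the next whole participant.

n = 343 per group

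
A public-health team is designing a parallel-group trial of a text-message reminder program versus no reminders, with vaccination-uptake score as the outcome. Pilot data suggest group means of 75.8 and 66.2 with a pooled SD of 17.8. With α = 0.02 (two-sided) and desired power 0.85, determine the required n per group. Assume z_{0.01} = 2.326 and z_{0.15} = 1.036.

n = 78 per group

Cohen's d = |M₁ − M₂| / SD_pooled = |75.8 − 66.2| / 17.8 = 9.6 / 17.8 = 0.539.
For two independent groups with equal n: n = 2·((z_{α/2} + z_β) / d)².
z_{α/2} + z_β = 2.326 + 1.036 = 3.362.
n = 2 × (3.362 / 0.539)² = 2 × 6.237² = 2 × 38.91 = 77.8.
Round up to the next whole participant.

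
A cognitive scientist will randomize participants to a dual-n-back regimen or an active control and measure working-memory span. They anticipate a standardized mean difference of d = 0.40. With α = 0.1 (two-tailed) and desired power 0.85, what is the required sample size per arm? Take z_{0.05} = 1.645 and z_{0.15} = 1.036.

For two independent groups with equal n: n = 2·((z_{α/2} + z_β) / d)².
z_{α/2} + z_β = 1.645 + 1.036 = 2.681.
n = 2 × (2.681 / 0.40)² = 2 × 6.702² = 2 × 44.92 = 89.8.
Round up to the next whole participant.

n = 90 per group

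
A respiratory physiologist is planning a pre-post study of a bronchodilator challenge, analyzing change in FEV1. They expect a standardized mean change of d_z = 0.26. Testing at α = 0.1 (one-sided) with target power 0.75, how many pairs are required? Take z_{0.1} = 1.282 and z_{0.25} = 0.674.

For a paired (one-sample on differences) test: n = ((z_{α} + z_β) / d)².
z_{α} + z_β = 1.282 + 0.674 = 1.956.
n = (1.956 / 0.26)² = 7.523² = 56.60.
Round up.

n = 57 pairs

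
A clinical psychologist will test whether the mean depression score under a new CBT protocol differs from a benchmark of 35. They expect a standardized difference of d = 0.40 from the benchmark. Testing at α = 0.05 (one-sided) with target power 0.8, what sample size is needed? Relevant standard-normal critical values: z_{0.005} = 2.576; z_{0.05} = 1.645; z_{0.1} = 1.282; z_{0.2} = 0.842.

For a one-sample test: n = ((z_{α} + z_β) / d)².
z_{α} + z_β = 1.645 + 0.842 = 2.487.
n = (2.487 / 0.40)² = 6.218² = 38.66.
Round up.

n = 39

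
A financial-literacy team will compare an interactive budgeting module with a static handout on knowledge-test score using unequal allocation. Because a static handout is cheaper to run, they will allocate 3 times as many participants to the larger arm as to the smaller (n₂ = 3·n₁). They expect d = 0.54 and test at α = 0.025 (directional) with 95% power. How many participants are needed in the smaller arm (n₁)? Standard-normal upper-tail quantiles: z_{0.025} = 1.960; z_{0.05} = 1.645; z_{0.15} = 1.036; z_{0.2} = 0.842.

n₁ = 60

With allocation ratio k = n₂/n₁ = 3, Var(x̄₁−x̄₂) = σ²(1/n₁ + 1/(k·n₁)) = σ²·(k+1)/(k·n₁).
So n₁ = (1 + 1/k)·((z_{α} + z_β)/d)² = 1.333 × (3.605/0.54)².
n₁ = 1.333 × 44.57 = 59.4.
Round up: n₁ = 60, giving n₂ = 3 × 60 = 180.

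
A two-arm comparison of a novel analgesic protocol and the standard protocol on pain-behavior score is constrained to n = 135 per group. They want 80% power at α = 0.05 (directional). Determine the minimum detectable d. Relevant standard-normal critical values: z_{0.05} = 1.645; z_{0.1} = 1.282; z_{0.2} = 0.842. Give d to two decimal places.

For two independent groups of n = 135 each: d_min = (z_{α} + z_β)·√(2/n).
z-sum = 1.645 + 0.842 = 2.487.
d_min = 2.487 × √(2/135) = 2.487 × 0.1217 = 0.303.

d_min ≈ 0.30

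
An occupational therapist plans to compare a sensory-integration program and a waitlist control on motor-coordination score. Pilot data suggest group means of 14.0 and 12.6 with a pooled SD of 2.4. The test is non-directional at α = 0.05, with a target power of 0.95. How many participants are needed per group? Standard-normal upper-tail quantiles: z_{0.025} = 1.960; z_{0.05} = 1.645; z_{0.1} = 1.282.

n = 77 per group

Cohen's d = |M₁ − M₂| / SD_pooled = |14.0 − 12.6| / 2.4 = 1.4 / 2.4 = 0.583.
For two independent groups with equal n: n = 2·((z_{α/2} + z_β) / d)².
z_{α/2} + z_β = 1.960 + 1.645 = 3.605.
n = 2 × (3.605 / 0.583)² = 2 × 6.184² = 2 × 38.24 = 76.5.
Round up to the next whole participant.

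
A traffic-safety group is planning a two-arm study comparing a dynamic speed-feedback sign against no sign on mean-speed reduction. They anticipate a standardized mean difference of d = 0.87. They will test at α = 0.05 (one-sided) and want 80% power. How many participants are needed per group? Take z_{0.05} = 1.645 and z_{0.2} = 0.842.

n = 17 per group

For two independent groups with equal n: n = 2·((z_{α} + z_β) / d)².
z_{α} + z_β = 1.645 + 0.842 = 2.487.
n = 2 × (2.487 / 0.87)² = 2 × 2.859² = 2 × 8.17 = 16.3.
Round up to the next whole participant.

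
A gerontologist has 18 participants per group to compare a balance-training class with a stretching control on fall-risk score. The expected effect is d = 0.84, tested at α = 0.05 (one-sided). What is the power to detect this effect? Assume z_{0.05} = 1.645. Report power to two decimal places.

power ≈ 0.81

For two equal groups, power = Φ(d·√(n/2) − z_{α}).
d·√(n/2) = 0.84 × √(18/2) = 0.84 × 3.000 = 2.520.
z_β = 2.520 − 1.645 = 0.875.
Power = Φ(0.875) = 0.809.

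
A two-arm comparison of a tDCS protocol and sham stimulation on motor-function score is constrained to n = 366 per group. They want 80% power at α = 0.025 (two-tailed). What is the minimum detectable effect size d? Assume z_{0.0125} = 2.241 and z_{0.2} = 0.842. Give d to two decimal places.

For two independent groups of n = 366 each: d_min = (z_{α/2} + z_β)·√(2/n).
z-sum = 2.241 + 0.842 = 3.083.
d_min = 3.083 × √(2/366) = 3.083 × 0.0739 = 0.228.

d_min ≈ 0.23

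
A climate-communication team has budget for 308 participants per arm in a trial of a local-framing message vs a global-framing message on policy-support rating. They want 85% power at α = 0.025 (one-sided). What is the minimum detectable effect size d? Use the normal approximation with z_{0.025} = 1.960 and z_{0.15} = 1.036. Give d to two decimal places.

d_min ≈ 0.24

For two independent groups of n = 308 each: d_min = (z_{α} + z_β)·√(2/n).
z-sum = 1.960 + 1.036 = 2.996.
d_min = 2.996 × √(2/308) = 2.996 × 0.0806 = 0.241.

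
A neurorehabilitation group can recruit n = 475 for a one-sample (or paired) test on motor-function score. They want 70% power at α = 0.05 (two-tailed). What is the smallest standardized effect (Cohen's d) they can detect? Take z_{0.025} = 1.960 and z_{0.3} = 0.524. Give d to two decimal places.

d_min ≈ 0.11

For a single sample (or paired design) of n = 475: d_min = (z_{α/2} + z_β)/√n.
z-sum = 1.960 + 0.524 = 2.484.
d_min = 2.484 / √475 = 2.484 / 21.794 = 0.114.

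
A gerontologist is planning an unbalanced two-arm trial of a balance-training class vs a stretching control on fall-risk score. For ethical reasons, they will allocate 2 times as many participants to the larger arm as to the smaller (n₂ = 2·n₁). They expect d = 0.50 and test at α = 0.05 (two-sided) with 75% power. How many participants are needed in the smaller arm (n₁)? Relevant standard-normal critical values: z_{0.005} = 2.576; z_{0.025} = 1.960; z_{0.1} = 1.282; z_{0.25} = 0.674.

With allocation ratio k = n₂/n₁ = 2, Var(x̄₁−x̄₂) = σ²(1/n₁ + 1/(k·n₁)) = σ²·(k+1)/(k·n₁).
So n₁ = (1 + 1/k)·((z_{α/2} + z_β)/d)² = 1.500 × (2.634/0.50)².
n₁ = 1.500 × 27.75 = 41.6.
Round up: n₁ = 42, giving n₂ = 2 × 42 = 84.

n₁ = 42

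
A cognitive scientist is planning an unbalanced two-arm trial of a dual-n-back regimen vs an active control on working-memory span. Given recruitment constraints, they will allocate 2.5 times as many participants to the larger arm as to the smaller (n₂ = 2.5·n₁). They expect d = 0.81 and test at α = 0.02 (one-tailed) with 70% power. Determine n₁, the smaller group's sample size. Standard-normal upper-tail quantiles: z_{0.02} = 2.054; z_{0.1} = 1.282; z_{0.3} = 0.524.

With allocation ratio k = n₂/n₁ = 2.5, Var(x̄₁−x̄₂) = σ²(1/n₁ + 1/(k·n₁)) = σ²·(k+1)/(k·n₁).
So n₁ = (1 + 1/k)·((z_{α} + z_β)/d)² = 1.400 × (2.578/0.81)².
n₁ = 1.400 × 10.13 = 14.2.
Round up: n₁ = 15, giving n₂ = ⌈2.5 × 15⌉ = ⌈37.5⌉ = 38.

n₁ = 15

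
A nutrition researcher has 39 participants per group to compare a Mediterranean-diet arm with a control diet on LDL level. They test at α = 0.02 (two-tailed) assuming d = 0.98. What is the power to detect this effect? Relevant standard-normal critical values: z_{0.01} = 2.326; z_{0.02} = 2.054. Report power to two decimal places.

power ≈ 0.98

For two equal groups, power = Φ(d·√(n/2) − z_{α/2}).
d·√(n/2) = 0.98 × √(39/2) = 0.98 × 4.416 = 4.328.
z_β = 4.328 − 2.326 = 2.002.
Power = Φ(2.002) = 0.977.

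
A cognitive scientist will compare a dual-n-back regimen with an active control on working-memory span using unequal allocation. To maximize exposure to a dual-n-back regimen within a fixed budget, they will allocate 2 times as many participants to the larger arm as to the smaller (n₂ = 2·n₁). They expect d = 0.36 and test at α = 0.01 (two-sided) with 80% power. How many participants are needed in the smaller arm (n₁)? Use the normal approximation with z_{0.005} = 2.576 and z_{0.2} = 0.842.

With allocation ratio k = n₂/n₁ = 2, Var(x̄₁−x̄₂) = σ²(1/n₁ + 1/(k·n₁)) = σ²·(k+1)/(k·n₁).
So n₁ = (1 + 1/k)·((z_{α/2} + z_β)/d)² = 1.500 × (3.418/0.36)².
n₁ = 1.500 × 90.14 = 135.2.
Round up: n₁ = 136, giving n₂ = 2 × 136 = 272.

n₁ = 136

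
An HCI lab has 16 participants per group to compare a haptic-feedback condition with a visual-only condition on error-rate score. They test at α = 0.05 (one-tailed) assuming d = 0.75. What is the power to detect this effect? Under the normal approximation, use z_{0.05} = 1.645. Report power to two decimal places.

For two equal groups, power = Φ(d·√(n/2) − z_{α}).
d·√(n/2) = 0.75 × √(16/2) = 0.75 × 2.828 = 2.121.
z_β = 2.121 − 1.645 = 0.476.
Power = Φ(0.476) = 0.683.

power ≈ 0.68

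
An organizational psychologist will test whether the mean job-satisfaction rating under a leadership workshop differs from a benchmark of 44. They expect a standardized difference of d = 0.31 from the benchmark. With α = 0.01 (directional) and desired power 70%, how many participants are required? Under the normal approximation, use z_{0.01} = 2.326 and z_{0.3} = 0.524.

n = 85

For a one-sample test: n = ((z_{α} + z_β) / d)².
z_{α} + z_β = 2.326 + 0.524 = 2.850.
n = (2.850 / 0.31)² = 9.194² = 84.52.
Round up.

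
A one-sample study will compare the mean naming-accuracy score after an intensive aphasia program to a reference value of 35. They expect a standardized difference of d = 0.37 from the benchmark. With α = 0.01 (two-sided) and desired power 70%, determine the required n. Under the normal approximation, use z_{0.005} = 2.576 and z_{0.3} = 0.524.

For a one-sample test: n = ((z_{α/2} + z_β) / d)².
z_{α/2} + z_β = 2.576 + 0.524 = 3.100.
n = (3.100 / 0.37)² = 8.378² = 70.20.
Round up.

n = 71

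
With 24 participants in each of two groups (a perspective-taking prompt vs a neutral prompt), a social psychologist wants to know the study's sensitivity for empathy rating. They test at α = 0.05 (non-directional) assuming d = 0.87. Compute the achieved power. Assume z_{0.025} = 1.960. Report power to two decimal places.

power ≈ 0.85

For two equal groups, power = Φ(d·√(n/2) − z_{α/2}).
d·√(n/2) = 0.87 × √(24/2) = 0.87 × 3.464 = 3.014.
z_β = 3.014 − 1.960 = 1.054.
Power = Φ(1.054) = 0.854.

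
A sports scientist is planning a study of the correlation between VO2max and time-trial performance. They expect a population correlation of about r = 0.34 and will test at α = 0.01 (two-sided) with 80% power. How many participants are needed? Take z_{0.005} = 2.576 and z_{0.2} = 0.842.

n = 97

Fisher's z: C = ½·ln((1+r)/(1−r)) = ½·ln(2.0303) = 0.3541.
n = ((z_{α/2} + z_β)/C)² + 3.
(2.576 + 0.842) / 0.3541 = 3.418 / 0.3541 = 9.653.
n = 9.653² + 3 = 93.17 + 3 = 96.2.
Round up.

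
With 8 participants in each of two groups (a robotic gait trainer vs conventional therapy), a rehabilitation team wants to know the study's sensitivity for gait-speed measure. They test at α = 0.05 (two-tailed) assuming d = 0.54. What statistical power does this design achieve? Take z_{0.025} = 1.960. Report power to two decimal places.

power ≈ 0.19

For two equal groups, power = Φ(d·√(n/2) − z_{α/2}).
d·√(n/2) = 0.54 × √(8/2) = 0.54 × 2.000 = 1.080.
z_β = 1.080 − 1.960 = -0.880.
Power = Φ(-0.880) = 0.189.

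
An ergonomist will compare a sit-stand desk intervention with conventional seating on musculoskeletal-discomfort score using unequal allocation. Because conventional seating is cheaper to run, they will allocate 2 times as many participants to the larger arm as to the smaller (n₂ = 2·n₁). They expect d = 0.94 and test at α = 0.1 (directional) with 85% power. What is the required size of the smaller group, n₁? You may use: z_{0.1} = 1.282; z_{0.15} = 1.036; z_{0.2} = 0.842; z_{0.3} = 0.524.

n₁ = 10

With allocation ratio k = n₂/n₁ = 2, Var(x̄₁−x̄₂) = σ²(1/n₁ + 1/(k·n₁)) = σ²·(k+1)/(k·n₁).
So n₁ = (1 + 1/k)·((z_{α} + z_β)/d)² = 1.500 × (2.318/0.94)².
n₁ = 1.500 × 6.08 = 9.1.
Round up: n₁ = 10, giving n₂ = 2 × 10 = 20.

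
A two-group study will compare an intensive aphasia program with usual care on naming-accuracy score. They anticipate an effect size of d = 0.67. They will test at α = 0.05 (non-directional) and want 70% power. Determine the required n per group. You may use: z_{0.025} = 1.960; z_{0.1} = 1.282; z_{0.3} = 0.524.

For two independent groups with equal n: n = 2·((z_{α/2} + z_β) / d)².
z_{α/2} + z_β = 1.960 + 0.524 = 2.484.
n = 2 × (2.484 / 0.67)² = 2 × 3.707² = 2 × 13.75 = 27.5.
Round up to the next whole participant.

n = 28 per group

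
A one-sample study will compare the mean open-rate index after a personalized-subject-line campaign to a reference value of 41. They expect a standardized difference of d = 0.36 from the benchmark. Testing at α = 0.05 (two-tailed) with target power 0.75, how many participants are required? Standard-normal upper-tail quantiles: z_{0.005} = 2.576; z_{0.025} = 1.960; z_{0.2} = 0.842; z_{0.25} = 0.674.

n = 54

For a one-sample test: n = ((z_{α/2} + z_β) / d)².
z_{α/2} + z_β = 1.960 + 0.674 = 2.634.
n = (2.634 / 0.36)² = 7.317² = 53.53.
Round up.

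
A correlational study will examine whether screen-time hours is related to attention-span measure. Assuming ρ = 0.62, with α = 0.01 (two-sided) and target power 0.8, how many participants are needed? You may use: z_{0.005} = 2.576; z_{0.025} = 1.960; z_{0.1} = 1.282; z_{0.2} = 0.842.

Fisher's z: C = ½·ln((1+r)/(1−r)) = ½·ln(4.2632) = 0.7250.
n = ((z_{α/2} + z_β)/C)² + 3.
(2.576 + 0.842) / 0.7250 = 3.418 / 0.7250 = 4.714.
n = 4.714² + 3 = 22.23 + 3 = 25.2.
Round up.

n = 26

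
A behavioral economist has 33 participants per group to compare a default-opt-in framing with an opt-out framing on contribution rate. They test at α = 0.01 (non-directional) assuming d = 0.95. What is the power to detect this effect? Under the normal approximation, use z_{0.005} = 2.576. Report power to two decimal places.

For two equal groups, power = Φ(d·√(n/2) − z_{α/2}).
d·√(n/2) = 0.95 × √(33/2) = 0.95 × 4.062 = 3.859.
z_β = 3.859 − 2.576 = 1.283.
Power = Φ(1.283) = 0.900.

power ≈ 0.90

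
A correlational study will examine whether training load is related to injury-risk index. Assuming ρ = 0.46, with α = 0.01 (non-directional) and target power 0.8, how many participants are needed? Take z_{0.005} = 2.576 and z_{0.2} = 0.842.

n = 51

Fisher's z: C = ½·ln((1+r)/(1−r)) = ½·ln(2.7037) = 0.4973.
n = ((z_{α/2} + z_β)/C)² + 3.
(2.576 + 0.842) / 0.4973 = 3.418 / 0.4973 = 6.873.
n = 6.873² + 3 = 47.24 + 3 = 50.2.
Round up.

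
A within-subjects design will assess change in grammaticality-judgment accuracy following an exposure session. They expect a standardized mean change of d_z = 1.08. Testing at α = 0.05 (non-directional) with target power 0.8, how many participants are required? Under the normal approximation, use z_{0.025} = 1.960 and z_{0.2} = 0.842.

n = 7 pairs

For a paired (one-sample on differences) test: n = ((z_{α/2} + z_β) / d)².
z_{α/2} + z_β = 1.960 + 0.842 = 2.802.
n = (2.802 / 1.08)² = 2.594² = 6.73.
Round up.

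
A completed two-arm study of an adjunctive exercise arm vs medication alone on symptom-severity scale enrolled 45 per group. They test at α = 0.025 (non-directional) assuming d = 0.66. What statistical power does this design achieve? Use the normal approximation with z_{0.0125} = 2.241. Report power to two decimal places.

power ≈ 0.81

For two equal groups, power = Φ(d·√(n/2) − z_{α/2}).
d·√(n/2) = 0.66 × √(45/2) = 0.66 × 4.743 = 3.131.
z_β = 3.131 − 2.241 = 0.890.
Power = Φ(0.890) = 0.813.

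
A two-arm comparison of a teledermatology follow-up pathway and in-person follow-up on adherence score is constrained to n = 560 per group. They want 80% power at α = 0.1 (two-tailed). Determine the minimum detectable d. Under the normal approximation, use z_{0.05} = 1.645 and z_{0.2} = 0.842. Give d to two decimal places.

For two independent groups of n = 560 each: d_min = (z_{α/2} + z_β)·√(2/n).
z-sum = 1.645 + 0.842 = 2.487.
d_min = 2.487 × √(2/560) = 2.487 × 0.0598 = 0.149.

d_min ≈ 0.15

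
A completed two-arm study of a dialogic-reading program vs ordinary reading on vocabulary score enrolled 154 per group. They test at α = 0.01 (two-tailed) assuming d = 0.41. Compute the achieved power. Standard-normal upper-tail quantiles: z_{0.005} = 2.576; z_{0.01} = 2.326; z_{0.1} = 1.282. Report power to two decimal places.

power ≈ 0.85

For two equal groups, power = Φ(d·√(n/2) − z_{α/2}).
d·√(n/2) = 0.41 × √(154/2) = 0.41 × 8.775 = 3.598.
z_β = 3.598 − 2.576 = 1.022.
Power = Φ(1.022) = 0.847.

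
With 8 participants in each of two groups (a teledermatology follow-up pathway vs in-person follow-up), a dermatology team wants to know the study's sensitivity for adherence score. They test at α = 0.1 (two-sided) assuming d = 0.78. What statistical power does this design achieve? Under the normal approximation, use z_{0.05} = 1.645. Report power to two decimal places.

power ≈ 0.47

For two equal groups, power = Φ(d·√(n/2) − z_{α/2}).
d·√(n/2) = 0.78 × √(8/2) = 0.78 × 2.000 = 1.560.
z_β = 1.560 − 1.645 = -0.085.
Power = Φ(-0.085) = 0.466.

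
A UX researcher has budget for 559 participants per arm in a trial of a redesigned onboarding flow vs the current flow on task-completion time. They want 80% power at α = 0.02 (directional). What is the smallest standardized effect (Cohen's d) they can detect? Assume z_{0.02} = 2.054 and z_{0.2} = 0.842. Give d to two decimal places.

d_min ≈ 0.17

For two independent groups of n = 559 each: d_min = (z_{α} + z_β)·√(2/n).
z-sum = 2.054 + 0.842 = 2.896.
d_min = 2.896 × √(2/559) = 2.896 × 0.0598 = 0.173.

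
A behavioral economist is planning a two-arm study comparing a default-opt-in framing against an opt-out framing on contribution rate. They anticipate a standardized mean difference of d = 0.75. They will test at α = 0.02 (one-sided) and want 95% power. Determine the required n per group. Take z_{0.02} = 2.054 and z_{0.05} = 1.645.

For two independent groups with equal n: n = 2·((z_{α} + z_β) / d)².
z_{α} + z_β = 2.054 + 1.645 = 3.699.
n = 2 × (3.699 / 0.75)² = 2 × 4.932² = 2 × 24.32 = 48.6.
Round up to the next whole participant.

n = 49 per group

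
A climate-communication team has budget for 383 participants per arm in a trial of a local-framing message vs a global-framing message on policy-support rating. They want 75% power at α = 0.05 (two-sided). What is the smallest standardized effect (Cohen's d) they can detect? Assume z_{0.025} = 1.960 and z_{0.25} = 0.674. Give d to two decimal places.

d_min ≈ 0.19

For two independent groups of n = 383 each: d_min = (z_{α/2} + z_β)·√(2/n).
z-sum = 1.960 + 0.674 = 2.634.
d_min = 2.634 × √(2/383) = 2.634 × 0.0723 = 0.190.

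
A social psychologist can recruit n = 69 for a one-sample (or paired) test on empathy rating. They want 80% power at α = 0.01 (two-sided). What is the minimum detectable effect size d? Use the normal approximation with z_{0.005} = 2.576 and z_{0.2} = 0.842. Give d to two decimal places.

For a single sample (or paired design) of n = 69: d_min = (z_{α/2} + z_β)/√n.
z-sum = 2.576 + 0.842 = 3.418.
d_min = 3.418 / √69 = 3.418 / 8.307 = 0.411.

d_min ≈ 0.41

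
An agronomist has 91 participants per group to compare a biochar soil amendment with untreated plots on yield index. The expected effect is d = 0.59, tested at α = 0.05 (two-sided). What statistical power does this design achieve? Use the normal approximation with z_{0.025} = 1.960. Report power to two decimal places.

power ≈ 0.98

For two equal groups, power = Φ(d·√(n/2) − z_{α/2}).
d·√(n/2) = 0.59 × √(91/2) = 0.59 × 6.745 = 3.980.
z_β = 3.980 − 1.960 = 2.020.
Power = Φ(2.020) = 0.978.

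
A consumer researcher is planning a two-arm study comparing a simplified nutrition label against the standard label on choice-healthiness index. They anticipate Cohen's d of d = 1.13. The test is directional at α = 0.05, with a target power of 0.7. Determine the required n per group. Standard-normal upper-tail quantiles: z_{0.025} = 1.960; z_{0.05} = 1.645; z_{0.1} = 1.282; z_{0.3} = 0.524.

For two independent groups with equal n: n = 2·((z_{α} + z_β) / d)².
z_{α} + z_β = 1.645 + 0.524 = 2.169.
n = 2 × (2.169 / 1.13)² = 2 × 1.919² = 2 × 3.68 = 7.4.
Round up to the next whole participant.

n = 8 per group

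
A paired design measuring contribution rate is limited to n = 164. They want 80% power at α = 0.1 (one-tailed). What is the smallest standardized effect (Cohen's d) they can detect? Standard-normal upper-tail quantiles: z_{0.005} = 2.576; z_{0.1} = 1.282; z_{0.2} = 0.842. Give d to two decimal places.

d_min ≈ 0.17

For a single sample (or paired design) of n = 164: d_min = (z_{α} + z_β)/√n.
z-sum = 1.282 + 0.842 = 2.124.
d_min = 2.124 / √164 = 2.124 / 12.806 = 0.166.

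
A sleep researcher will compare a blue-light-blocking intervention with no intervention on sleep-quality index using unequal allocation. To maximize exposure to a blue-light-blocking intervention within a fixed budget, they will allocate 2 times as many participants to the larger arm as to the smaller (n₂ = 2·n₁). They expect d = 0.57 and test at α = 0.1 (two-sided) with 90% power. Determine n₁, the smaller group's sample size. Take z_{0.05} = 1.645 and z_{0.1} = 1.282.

n₁ = 40

With allocation ratio k = n₂/n₁ = 2, Var(x̄₁−x̄₂) = σ²(1/n₁ + 1/(k·n₁)) = σ²·(k+1)/(k·n₁).
So n₁ = (1 + 1/k)·((z_{α/2} + z_β)/d)² = 1.500 × (2.927/0.57)².
n₁ = 1.500 × 26.37 = 39.6.
Round up: n₁ = 40, giving n₂ = 2 × 40 = 80.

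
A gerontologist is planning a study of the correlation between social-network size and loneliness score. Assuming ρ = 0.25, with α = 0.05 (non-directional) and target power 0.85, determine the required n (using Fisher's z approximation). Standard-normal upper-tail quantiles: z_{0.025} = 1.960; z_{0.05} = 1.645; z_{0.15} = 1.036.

Fisher's z: C = ½·ln((1+r)/(1−r)) = ½·ln(1.6667) = 0.2554.
n = ((z_{α/2} + z_β)/C)² + 3.
(1.960 + 1.036) / 0.2554 = 2.996 / 0.2554 = 11.731.
n = 11.731² + 3 = 137.61 + 3 = 140.6.
Round up.

n = 141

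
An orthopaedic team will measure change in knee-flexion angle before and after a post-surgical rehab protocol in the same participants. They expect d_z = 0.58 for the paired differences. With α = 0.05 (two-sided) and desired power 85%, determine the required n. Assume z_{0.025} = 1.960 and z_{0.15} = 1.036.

For a paired (one-sample on differences) test: n = ((z_{α/2} + z_β) / d)².
z_{α/2} + z_β = 1.960 + 1.036 = 2.996.
n = (2.996 / 0.58)² = 5.166² = 26.68.
Round up.

n = 27 pairs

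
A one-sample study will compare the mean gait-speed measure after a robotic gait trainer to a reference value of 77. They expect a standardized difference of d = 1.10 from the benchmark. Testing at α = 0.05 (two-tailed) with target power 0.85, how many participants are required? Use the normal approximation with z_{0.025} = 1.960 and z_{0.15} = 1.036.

For a one-sample test: n = ((z_{α/2} + z_β) / d)².
z_{α/2} + z_β = 1.960 + 1.036 = 2.996.
n = (2.996 / 1.10)² = 2.724² = 7.42.
Round up.

n = 8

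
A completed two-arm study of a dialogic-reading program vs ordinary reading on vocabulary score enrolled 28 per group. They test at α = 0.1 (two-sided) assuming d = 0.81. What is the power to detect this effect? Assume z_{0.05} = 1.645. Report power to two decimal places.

For two equal groups, power = Φ(d·√(n/2) − z_{α/2}).
d·√(n/2) = 0.81 × √(28/2) = 0.81 × 3.742 = 3.031.
z_β = 3.031 − 1.645 = 1.386.
Power = Φ(1.386) = 0.917.

power ≈ 0.92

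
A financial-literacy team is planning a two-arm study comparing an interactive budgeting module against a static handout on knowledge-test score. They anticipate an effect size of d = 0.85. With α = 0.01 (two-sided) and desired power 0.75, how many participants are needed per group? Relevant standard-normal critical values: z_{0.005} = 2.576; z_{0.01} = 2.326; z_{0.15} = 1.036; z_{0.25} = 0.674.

n = 30 per group

For two independent groups with equal n: n = 2·((z_{α/2} + z_β) / d)².
z_{α/2} + z_β = 2.576 + 0.674 = 3.250.
n = 2 × (3.250 / 0.85)² = 2 × 3.824² = 2 × 14.62 = 29.2.
Round up to the next whole participant.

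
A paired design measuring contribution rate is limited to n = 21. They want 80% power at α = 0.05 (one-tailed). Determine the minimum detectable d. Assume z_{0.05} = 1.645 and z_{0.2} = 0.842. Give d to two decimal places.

For a single sample (or paired design) of n = 21: d_min = (z_{α} + z_β)/√n.
z-sum = 1.645 + 0.842 = 2.487.
d_min = 2.487 / √21 = 2.487 / 4.583 = 0.543.

d_min ≈ 0.54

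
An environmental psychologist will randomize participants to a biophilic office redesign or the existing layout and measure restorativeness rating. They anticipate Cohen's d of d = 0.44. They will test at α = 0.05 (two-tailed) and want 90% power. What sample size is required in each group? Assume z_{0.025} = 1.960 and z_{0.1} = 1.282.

For two independent groups with equal n: n = 2·((z_{α/2} + z_β) / d)².
z_{α/2} + z_β = 1.960 + 1.282 = 3.242.
n = 2 × (3.242 / 0.44)² = 2 × 7.368² = 2 × 54.29 = 108.6.
Round up to the next whole participant.

n = 109 per group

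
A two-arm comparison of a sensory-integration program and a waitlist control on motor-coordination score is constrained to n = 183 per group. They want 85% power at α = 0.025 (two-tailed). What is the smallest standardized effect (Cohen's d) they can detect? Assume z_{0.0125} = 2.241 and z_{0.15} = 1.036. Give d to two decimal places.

d_min ≈ 0.34

For two independent groups of n = 183 each: d_min = (z_{α/2} + z_β)·√(2/n).
z-sum = 2.241 + 1.036 = 3.277.
d_min = 3.277 × √(2/183) = 3.277 × 0.1045 = 0.343.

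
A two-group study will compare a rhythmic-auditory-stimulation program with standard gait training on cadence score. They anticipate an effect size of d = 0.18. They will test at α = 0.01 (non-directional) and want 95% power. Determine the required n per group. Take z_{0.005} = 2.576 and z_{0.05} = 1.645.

n = 1100 per group

For two independent groups with equal n: n = 2·((z_{α/2} + z_β) / d)².
z_{α/2} + z_β = 2.576 + 1.645 = 4.221.
n = 2 × (4.221 / 0.18)² = 2 × 23.450² = 2 × 549.90 = 1099.8.
Round up to the next whole participant.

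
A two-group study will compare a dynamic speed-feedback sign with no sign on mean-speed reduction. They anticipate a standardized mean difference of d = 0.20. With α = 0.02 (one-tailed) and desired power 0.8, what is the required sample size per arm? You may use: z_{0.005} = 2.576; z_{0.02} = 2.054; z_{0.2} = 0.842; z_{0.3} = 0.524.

n = 420 per group

For two independent groups with equal n: n = 2·((z_{α} + z_β) / d)².
z_{α} + z_β = 2.054 + 0.842 = 2.896.
n = 2 × (2.896 / 0.20)² = 2 × 14.480² = 2 × 209.67 = 419.3.
Round up to the next whole participant.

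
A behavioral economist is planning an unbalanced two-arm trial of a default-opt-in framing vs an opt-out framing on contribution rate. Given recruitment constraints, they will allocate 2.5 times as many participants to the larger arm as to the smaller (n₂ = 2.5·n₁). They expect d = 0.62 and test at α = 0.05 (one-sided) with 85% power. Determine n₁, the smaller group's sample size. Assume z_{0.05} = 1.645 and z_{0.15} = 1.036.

With allocation ratio k = n₂/n₁ = 2.5, Var(x̄₁−x̄₂) = σ²(1/n₁ + 1/(k·n₁)) = σ²·(k+1)/(k·n₁).
So n₁ = (1 + 1/k)·((z_{α} + z_β)/d)² = 1.400 × (2.681/0.62)².
n₁ = 1.400 × 18.70 = 26.2.
Round up: n₁ = 27, giving n₂ = ⌈2.5 × 27⌉ = ⌈67.5⌉ = 68.

n₁ = 27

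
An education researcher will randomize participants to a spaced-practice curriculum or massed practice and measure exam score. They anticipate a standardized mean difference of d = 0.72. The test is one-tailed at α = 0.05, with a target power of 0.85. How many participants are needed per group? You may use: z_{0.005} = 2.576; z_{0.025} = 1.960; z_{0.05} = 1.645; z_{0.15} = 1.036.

n = 28 per group

For two independent groups with equal n: n = 2·((z_{α} + z_β) / d)².
z_{α} + z_β = 1.645 + 1.036 = 2.681.
n = 2 × (2.681 / 0.72)² = 2 × 3.724² = 2 × 13.87 = 27.7.
Round up to the next whole participant.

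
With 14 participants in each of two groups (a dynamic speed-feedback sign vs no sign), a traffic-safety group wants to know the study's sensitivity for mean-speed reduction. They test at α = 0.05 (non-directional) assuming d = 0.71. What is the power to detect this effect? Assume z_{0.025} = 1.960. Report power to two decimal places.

power ≈ 0.47

For two equal groups, power = Φ(d·√(n/2) − z_{α/2}).
d·√(n/2) = 0.71 × √(14/2) = 0.71 × 2.646 = 1.878.
z_β = 1.878 − 1.960 = -0.082.
Power = Φ(-0.082) = 0.468.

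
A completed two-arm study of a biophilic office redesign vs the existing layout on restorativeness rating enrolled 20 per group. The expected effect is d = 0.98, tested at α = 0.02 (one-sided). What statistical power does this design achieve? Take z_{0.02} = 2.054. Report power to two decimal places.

For two equal groups, power = Φ(d·√(n/2) − z_{α}).
d·√(n/2) = 0.98 × √(20/2) = 0.98 × 3.162 = 3.099.
z_β = 3.099 − 2.054 = 1.045.
Power = Φ(1.045) = 0.852.

power ≈ 0.85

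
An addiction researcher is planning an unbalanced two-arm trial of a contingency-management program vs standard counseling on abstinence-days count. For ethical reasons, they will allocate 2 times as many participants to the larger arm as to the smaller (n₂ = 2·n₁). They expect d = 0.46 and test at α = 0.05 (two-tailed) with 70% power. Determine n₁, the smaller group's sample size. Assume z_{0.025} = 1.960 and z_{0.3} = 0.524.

n₁ = 44

With allocation ratio k = n₂/n₁ = 2, Var(x̄₁−x̄₂) = σ²(1/n₁ + 1/(k·n₁)) = σ²·(k+1)/(k·n₁).
So n₁ = (1 + 1/k)·((z_{α/2} + z_β)/d)² = 1.500 × (2.484/0.46)².
n₁ = 1.500 × 29.16 = 43.7.
Round up: n₁ = 44, giving n₂ = 2 × 44 = 88.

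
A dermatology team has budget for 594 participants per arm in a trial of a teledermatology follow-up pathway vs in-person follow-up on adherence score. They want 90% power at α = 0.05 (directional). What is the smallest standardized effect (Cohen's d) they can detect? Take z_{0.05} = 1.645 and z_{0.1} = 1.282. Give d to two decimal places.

d_min ≈ 0.17

For two independent groups of n = 594 each: d_min = (z_{α} + z_β)·√(2/n).
z-sum = 1.645 + 1.282 = 2.927.
d_min = 2.927 × √(2/594) = 2.927 × 0.0580 = 0.170.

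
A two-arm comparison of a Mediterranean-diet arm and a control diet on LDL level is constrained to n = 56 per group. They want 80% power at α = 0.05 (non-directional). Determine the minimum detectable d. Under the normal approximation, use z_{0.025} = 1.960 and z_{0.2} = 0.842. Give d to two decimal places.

d_min ≈ 0.53

For two independent groups of n = 56 each: d_min = (z_{α/2} + z_β)·√(2/n).
z-sum = 1.960 + 0.842 = 2.802.
d_min = 2.802 × √(2/56) = 2.802 × 0.1890 = 0.530.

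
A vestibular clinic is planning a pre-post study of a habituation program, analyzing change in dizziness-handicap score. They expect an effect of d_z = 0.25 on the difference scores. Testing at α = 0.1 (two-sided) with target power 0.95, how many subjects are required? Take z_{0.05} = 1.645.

For a paired (one-sample on differences) test: n = ((z_{α/2} + z_β) / d)².
z_{α/2} + z_β = 1.645 + 1.645 = 3.290.
n = (3.290 / 0.25)² = 13.160² = 173.19.
Round up.

n = 174 pairs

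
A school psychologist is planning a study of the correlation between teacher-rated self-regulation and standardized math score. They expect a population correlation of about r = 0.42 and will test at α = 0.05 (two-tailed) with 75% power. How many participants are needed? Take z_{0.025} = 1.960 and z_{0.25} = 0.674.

Fisher's z: C = ½·ln((1+r)/(1−r)) = ½·ln(2.4483) = 0.4477.
n = ((z_{α/2} + z_β)/C)² + 3.
(1.960 + 0.674) / 0.4477 = 2.634 / 0.4477 = 5.883.
n = 5.883² + 3 = 34.61 + 3 = 37.6.
Round up.

n = 38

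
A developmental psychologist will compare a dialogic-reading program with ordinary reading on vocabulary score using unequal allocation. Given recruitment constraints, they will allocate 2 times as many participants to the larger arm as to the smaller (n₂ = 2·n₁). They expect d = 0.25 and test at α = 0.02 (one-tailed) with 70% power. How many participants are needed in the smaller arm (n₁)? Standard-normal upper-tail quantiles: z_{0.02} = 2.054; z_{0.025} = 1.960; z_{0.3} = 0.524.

n₁ = 160

With allocation ratio k = n₂/n₁ = 2, Var(x̄₁−x̄₂) = σ²(1/n₁ + 1/(k·n₁)) = σ²·(k+1)/(k·n₁).
So n₁ = (1 + 1/k)·((z_{α} + z_β)/d)² = 1.500 × (2.578/0.25)².
n₁ = 1.500 × 106.34 = 159.5.
Round up: n₁ = 160, giving n₂ = 2 × 160 = 320.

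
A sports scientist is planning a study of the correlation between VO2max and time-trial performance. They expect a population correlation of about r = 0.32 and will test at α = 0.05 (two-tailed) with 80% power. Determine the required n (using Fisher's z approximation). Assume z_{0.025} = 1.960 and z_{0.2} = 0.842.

n = 75

Fisher's z: C = ½·ln((1+r)/(1−r)) = ½·ln(1.9412) = 0.3316.
n = ((z_{α/2} + z_β)/C)² + 3.
(1.960 + 0.842) / 0.3316 = 2.802 / 0.3316 = 8.450.
n = 8.450² + 3 = 71.40 + 3 = 74.4.
Round up.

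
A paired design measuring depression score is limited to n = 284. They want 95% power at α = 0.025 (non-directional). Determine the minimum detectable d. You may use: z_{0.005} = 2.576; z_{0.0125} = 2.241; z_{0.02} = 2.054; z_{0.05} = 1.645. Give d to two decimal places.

d_min ≈ 0.23

For a single sample (or paired design) of n = 284: d_min = (z_{α/2} + z_β)/√n.
z-sum = 2.241 + 1.645 = 3.886.
d_min = 3.886 / √284 = 3.886 / 16.852 = 0.231.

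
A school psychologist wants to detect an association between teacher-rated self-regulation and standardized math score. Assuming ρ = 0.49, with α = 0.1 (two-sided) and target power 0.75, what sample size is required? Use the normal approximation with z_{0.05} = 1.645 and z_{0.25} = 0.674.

n = 22

Fisher's z: C = ½·ln((1+r)/(1−r)) = ½·ln(2.9216) = 0.5361.
n = ((z_{α/2} + z_β)/C)² + 3.
(1.645 + 0.674) / 0.5361 = 2.319 / 0.5361 = 4.326.
n = 4.326² + 3 = 18.71 + 3 = 21.7.
Round up.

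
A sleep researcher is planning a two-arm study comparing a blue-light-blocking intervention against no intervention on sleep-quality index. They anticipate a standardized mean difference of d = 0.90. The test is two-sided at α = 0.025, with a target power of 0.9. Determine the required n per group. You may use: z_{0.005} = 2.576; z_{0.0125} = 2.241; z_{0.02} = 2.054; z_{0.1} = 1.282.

For two independent groups with equal n: n = 2·((z_{α/2} + z_β) / d)².
z_{α/2} + z_β = 2.241 + 1.282 = 3.523.
n = 2 × (3.523 / 0.90)² = 2 × 3.914² = 2 × 15.32 = 30.6.
Round up to the next whole participant.

n = 31 per group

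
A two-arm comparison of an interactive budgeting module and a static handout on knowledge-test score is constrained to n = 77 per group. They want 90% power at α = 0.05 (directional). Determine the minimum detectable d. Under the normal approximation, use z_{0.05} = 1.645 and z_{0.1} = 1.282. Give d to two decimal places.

For two independent groups of n = 77 each: d_min = (z_{α} + z_β)·√(2/n).
z-sum = 1.645 + 1.282 = 2.927.
d_min = 2.927 × √(2/77) = 2.927 × 0.1612 = 0.472.

d_min ≈ 0.47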